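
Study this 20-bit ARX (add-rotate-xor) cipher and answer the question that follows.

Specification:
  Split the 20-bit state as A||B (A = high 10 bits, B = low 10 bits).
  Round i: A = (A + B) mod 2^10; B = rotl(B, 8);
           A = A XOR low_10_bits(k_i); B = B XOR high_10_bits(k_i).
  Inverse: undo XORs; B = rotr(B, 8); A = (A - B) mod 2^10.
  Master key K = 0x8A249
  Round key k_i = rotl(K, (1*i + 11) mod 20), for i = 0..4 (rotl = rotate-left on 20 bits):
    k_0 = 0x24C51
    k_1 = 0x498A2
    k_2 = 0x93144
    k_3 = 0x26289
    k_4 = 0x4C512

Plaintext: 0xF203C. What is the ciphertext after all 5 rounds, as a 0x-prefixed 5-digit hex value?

s_0 = plaintext = 0xF203C
s_1 = Round(s_0, k_0) = 0x1549C
s_2 = Round(s_1, k_1) = 0x14D01
s_3 = Round(s_2, k_2) = 0x0430C
s_4 = Round(s_3, k_3) = 0x6545B
s_5 = Round(s_4, k_4) = 0x38A27

0x38A27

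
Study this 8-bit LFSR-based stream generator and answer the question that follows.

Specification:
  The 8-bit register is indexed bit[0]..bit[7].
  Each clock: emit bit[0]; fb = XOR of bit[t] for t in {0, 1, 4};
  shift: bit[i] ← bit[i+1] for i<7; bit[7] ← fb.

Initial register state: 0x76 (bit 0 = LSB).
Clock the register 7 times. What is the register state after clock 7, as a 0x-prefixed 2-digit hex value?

0xD4

reg_0 = 0x76
clock 1: out=0, reg = 0x3B
clock 2: out=1, reg = 0x9D
clock 3: out=1, reg = 0x4E
clock 4: out=0, reg = 0xA7
clock 5: out=1, reg = 0x53
clock 6: out=1, reg = 0xA9
clock 7: out=1, reg = 0xD4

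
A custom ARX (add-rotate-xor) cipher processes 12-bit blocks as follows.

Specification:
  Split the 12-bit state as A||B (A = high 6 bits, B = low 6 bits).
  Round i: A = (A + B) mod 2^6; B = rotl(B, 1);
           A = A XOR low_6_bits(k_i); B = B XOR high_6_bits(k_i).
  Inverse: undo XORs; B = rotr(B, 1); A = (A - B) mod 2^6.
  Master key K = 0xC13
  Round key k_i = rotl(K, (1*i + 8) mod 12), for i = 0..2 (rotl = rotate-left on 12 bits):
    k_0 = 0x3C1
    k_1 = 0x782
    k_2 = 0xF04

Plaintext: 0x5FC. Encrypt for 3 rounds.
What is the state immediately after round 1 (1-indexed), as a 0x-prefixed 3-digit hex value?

s_0 = plaintext = 0x5FC
s_1 = Round(s_0, k_0) = 0x4B6
s_2 = Round(s_1, k_1) = 0x2B3
s_3 = Round(s_2, k_2) = 0xE5B

0x4B6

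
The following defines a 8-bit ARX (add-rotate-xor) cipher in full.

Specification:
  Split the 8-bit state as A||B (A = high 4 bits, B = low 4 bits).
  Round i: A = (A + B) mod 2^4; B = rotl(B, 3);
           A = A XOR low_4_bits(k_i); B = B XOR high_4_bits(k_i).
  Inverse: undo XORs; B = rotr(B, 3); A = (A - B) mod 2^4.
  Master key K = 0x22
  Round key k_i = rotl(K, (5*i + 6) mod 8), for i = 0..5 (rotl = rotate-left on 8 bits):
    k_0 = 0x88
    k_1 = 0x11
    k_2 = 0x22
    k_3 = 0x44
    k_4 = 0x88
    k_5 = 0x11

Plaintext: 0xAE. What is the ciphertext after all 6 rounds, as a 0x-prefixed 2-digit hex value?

s_0 = plaintext = 0xAE
s_1 = Round(s_0, k_0) = 0x0F
s_2 = Round(s_1, k_1) = 0xEE
s_3 = Round(s_2, k_2) = 0xE5
s_4 = Round(s_3, k_3) = 0x7E
s_5 = Round(s_4, k_4) = 0xDF
s_6 = Round(s_5, k_5) = 0xDE

0xDE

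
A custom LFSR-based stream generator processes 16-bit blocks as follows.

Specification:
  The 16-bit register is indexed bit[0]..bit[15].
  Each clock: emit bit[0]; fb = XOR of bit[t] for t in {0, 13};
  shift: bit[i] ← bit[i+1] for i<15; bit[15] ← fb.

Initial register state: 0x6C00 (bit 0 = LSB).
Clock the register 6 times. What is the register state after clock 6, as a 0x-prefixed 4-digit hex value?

reg_0 = 0x6C00
clock 1: out=0, reg = 0xB600
clock 2: out=0, reg = 0xDB00
clock 3: out=0, reg = 0x6D80
clock 4: out=0, reg = 0xB6C0
clock 5: out=0, reg = 0xDB60
clock 6: out=0, reg = 0x6DB0

0x6DB0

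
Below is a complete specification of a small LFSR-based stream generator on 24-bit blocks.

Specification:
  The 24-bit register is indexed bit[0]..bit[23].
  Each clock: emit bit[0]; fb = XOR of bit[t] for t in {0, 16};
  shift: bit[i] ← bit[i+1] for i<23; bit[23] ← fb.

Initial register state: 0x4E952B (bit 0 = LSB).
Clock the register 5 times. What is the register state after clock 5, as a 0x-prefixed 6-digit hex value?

0x2A74A9

reg_0 = 0x4E952B
clock 1: out=1, reg = 0xA74A95
clock 2: out=1, reg = 0x53A54A
clock 3: out=0, reg = 0xA9D2A5
clock 4: out=1, reg = 0x54E952
clock 5: out=0, reg = 0x2A74A9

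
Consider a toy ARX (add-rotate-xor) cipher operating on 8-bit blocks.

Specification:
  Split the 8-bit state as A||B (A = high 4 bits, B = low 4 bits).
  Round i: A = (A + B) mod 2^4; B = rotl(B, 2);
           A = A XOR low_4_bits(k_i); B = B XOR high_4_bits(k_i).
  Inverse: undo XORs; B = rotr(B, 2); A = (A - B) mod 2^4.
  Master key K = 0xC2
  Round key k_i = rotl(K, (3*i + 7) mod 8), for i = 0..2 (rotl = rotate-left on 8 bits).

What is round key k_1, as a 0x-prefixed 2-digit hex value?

K = 0xC2
k_0 = rotl(K, (3*0+7) mod 8) = rotl(K, 7) = 0x61
k_1 = rotl(K, (3*1+7) mod 8) = rotl(K, 2) = 0x0B

0x0B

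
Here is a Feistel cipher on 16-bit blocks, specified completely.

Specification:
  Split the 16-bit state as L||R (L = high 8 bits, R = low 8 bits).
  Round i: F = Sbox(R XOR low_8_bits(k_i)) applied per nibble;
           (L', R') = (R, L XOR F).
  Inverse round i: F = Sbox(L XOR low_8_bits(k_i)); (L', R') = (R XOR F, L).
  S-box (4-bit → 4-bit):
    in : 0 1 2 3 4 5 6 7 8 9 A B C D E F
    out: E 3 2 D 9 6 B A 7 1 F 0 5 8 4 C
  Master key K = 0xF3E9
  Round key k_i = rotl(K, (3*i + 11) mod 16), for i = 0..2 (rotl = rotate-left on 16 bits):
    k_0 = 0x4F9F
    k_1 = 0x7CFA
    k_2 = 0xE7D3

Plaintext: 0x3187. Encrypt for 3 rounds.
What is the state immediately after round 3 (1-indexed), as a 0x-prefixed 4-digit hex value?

0x4215

s_0 = plaintext = 0x3187
s_1 = Round(s_0, k_0) = 0x8706
s_2 = Round(s_1, k_1) = 0x0642
s_3 = Round(s_2, k_2) = 0x4215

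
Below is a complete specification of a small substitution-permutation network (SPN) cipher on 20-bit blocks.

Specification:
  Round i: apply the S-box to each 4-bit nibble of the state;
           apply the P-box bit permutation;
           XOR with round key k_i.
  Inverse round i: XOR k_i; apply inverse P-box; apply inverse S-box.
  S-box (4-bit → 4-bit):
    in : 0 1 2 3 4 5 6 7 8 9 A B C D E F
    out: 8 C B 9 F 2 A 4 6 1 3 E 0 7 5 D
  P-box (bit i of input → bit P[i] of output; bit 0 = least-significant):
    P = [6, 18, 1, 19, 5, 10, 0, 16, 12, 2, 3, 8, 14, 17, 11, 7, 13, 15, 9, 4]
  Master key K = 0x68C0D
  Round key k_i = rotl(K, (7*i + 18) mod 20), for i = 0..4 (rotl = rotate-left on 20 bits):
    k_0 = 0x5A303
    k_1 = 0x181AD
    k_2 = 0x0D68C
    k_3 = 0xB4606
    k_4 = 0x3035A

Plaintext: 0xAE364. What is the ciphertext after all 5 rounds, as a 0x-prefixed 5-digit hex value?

0xC3112

s_0 = plaintext = 0xAE364
s_1 = Round(s_0, k_0) = 0x85E41
s_2 = Round(s_1, k_1) = 0xA1786
s_3 = Round(s_2, k_2) = 0xC7A05
s_4 = Round(s_3, k_3) = 0xE5E02
s_5 = Round(s_4, k_4) = 0xC3112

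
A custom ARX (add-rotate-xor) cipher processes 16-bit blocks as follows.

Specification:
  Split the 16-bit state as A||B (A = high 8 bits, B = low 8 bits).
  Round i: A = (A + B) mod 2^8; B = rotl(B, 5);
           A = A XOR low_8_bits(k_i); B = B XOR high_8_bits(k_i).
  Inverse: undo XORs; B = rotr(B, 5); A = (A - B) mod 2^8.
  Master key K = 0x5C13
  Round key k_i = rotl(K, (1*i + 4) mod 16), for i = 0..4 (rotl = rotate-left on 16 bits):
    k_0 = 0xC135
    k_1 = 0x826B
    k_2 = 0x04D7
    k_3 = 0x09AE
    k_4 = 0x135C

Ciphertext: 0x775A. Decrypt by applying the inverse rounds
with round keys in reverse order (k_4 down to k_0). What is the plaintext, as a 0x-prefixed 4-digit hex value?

0xA192

s_0 = ciphertext = 0x775A
s_1 = InvRound(s_0, k_4) = 0xE14A
s_2 = InvRound(s_1, k_3) = 0x351A
s_3 = InvRound(s_2, k_2) = 0xF2F0
s_4 = InvRound(s_3, k_1) = 0x0693
s_5 = InvRound(s_4, k_0) = 0xA192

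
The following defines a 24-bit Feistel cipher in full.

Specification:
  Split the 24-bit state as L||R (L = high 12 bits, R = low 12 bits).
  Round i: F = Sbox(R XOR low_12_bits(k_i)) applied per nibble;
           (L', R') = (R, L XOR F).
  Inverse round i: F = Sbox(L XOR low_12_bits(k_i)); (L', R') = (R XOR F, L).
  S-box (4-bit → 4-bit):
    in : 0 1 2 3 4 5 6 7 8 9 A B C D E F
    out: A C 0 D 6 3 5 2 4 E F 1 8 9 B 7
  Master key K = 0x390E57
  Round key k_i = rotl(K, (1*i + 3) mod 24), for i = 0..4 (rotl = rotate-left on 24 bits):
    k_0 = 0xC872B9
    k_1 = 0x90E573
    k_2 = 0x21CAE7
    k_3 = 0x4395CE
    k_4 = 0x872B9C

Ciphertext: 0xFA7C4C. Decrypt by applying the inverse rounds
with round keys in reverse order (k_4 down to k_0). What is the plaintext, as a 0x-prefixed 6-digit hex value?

s_0 = ciphertext = 0xFA7C4C
s_1 = InvRound(s_0, k_4) = 0xA9DFA7
s_2 = InvRound(s_1, k_3) = 0x89AA9D
s_3 = InvRound(s_2, k_2) = 0xAB489A
s_4 = InvRound(s_3, k_1) = 0xF18AB4
s_5 = InvRound(s_4, k_0) = 0x348F18

0x348F18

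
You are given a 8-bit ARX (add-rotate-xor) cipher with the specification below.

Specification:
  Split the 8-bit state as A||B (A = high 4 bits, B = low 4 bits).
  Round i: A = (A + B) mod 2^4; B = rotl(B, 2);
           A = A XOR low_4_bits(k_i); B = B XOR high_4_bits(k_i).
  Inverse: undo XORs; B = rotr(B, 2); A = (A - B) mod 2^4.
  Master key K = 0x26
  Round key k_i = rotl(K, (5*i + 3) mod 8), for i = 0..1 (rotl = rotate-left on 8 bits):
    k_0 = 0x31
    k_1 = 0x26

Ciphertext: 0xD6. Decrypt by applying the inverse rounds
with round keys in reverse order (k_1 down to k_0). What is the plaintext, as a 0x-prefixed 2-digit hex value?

s_0 = ciphertext = 0xD6
s_1 = InvRound(s_0, k_1) = 0xA1
s_2 = InvRound(s_1, k_0) = 0x38

0x38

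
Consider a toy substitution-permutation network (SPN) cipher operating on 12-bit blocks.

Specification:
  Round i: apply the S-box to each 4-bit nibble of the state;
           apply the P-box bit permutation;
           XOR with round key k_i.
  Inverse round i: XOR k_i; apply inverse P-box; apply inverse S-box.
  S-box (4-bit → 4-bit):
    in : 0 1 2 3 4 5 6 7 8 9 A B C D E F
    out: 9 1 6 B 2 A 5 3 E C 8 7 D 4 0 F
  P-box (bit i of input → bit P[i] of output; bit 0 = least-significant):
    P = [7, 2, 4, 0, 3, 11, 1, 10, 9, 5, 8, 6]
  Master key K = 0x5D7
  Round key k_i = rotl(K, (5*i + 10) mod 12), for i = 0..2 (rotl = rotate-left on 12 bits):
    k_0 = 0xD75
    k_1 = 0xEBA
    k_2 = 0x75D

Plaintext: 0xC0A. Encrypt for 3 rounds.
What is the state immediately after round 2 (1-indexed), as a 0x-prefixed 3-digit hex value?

0x263

s_0 = plaintext = 0xC0A
s_1 = Round(s_0, k_0) = 0xA3C
s_2 = Round(s_1, k_1) = 0x263
s_3 = Round(s_2, k_2) = 0x6F2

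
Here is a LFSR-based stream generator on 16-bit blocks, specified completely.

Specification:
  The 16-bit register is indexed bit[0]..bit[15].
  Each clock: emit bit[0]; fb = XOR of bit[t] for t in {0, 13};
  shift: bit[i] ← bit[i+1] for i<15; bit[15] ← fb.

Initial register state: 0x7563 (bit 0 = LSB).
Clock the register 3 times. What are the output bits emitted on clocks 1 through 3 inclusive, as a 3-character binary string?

reg_0 = 0x7563
clock 1: out=1, reg = 0x3AB1
clock 2: out=1, reg = 0x1D58
clock 3: out=0, reg = 0x0EAC

110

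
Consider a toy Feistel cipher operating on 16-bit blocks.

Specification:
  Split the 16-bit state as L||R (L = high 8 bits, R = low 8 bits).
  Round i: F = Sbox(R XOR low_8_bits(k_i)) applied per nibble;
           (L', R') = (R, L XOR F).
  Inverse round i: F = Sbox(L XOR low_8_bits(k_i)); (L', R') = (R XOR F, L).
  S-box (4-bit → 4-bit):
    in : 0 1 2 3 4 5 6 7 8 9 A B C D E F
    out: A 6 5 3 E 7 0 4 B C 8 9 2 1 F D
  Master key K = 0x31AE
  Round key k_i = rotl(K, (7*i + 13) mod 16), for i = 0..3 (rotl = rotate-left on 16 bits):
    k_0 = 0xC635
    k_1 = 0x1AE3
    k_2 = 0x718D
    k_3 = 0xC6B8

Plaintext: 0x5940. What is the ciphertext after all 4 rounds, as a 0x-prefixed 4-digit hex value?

s_0 = plaintext = 0x5940
s_1 = Round(s_0, k_0) = 0x401E
s_2 = Round(s_1, k_1) = 0x1E91
s_3 = Round(s_2, k_2) = 0x917C
s_4 = Round(s_3, k_3) = 0x7CBF

0x7CBF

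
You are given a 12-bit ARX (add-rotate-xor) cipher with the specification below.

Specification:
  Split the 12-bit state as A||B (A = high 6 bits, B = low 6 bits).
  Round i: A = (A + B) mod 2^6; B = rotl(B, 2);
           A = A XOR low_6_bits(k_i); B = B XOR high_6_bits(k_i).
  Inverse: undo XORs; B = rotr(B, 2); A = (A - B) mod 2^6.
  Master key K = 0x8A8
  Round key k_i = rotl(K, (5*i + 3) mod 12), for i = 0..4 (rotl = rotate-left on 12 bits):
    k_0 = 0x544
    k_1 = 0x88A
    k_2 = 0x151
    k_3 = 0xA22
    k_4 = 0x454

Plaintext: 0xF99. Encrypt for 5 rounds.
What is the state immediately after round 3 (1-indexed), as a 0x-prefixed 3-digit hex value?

s_0 = plaintext = 0xF99
s_1 = Round(s_0, k_0) = 0x4F0
s_2 = Round(s_1, k_1) = 0x261
s_3 = Round(s_2, k_2) = 0xEC3
s_4 = Round(s_3, k_3) = 0x724
s_5 = Round(s_4, k_4) = 0x503

0xEC3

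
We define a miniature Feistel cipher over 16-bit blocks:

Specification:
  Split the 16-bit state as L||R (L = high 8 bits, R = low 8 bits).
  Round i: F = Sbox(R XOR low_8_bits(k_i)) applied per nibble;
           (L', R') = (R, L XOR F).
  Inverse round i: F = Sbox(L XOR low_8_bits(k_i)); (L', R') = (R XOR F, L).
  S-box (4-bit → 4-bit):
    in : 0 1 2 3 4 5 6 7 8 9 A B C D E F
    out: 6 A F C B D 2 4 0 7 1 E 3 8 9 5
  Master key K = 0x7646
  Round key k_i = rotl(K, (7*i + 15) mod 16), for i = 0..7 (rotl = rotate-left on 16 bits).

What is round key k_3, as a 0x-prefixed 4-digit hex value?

0x6467

K = 0x7646
k_0 = rotl(K, (7*0+15) mod 16) = rotl(K, 15) = 0x3B23
k_1 = rotl(K, (7*1+15) mod 16) = rotl(K, 6) = 0x919D
k_2 = rotl(K, (7*2+15) mod 16) = rotl(K, 13) = 0xCEC8
k_3 = rotl(K, (7*3+15) mod 16) = rotl(K, 4) = 0x6467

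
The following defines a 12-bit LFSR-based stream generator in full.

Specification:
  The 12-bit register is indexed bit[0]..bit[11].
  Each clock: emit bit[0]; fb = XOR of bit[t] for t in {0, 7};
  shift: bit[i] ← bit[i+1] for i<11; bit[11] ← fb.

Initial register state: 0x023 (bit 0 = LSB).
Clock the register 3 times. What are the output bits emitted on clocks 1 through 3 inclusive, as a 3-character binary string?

reg_0 = 0x023
clock 1: out=1, reg = 0x811
clock 2: out=1, reg = 0xC08
clock 3: out=0, reg = 0x604

110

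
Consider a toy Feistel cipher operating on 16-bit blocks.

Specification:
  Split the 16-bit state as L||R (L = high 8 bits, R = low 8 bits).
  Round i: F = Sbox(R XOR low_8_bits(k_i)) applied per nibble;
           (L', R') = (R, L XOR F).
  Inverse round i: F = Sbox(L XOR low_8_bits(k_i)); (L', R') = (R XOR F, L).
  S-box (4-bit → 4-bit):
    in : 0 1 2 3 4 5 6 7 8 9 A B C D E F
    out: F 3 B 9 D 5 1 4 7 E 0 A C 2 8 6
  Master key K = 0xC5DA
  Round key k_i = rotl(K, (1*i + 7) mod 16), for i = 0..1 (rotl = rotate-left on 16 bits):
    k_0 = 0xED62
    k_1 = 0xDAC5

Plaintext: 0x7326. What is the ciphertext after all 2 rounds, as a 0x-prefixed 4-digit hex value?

s_0 = plaintext = 0x7326
s_1 = Round(s_0, k_0) = 0x26AE
s_2 = Round(s_1, k_1) = 0xAE3C

0xAE3C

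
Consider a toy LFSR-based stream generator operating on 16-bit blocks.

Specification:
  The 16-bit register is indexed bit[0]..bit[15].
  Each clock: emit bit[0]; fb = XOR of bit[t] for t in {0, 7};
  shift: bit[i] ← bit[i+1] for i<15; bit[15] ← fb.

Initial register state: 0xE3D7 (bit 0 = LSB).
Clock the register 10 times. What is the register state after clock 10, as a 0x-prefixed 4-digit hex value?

reg_0 = 0xE3D7
clock 1: out=1, reg = 0x71EB
clock 2: out=1, reg = 0x38F5
clock 3: out=1, reg = 0x1C7A
clock 4: out=0, reg = 0x0E3D
clock 5: out=1, reg = 0x871E
clock 6: out=0, reg = 0x438F
clock 7: out=1, reg = 0x21C7
clock 8: out=1, reg = 0x10E3
clock 9: out=1, reg = 0x0871
clock 10: out=1, reg = 0x8438

0x8438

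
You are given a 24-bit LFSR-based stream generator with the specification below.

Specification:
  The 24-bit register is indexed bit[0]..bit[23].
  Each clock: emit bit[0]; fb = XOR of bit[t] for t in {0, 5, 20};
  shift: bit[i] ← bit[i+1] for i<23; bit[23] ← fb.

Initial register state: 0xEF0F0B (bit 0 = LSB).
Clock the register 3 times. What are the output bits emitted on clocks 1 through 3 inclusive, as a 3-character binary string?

110

reg_0 = 0xEF0F0B
clock 1: out=1, reg = 0xF78785
clock 2: out=1, reg = 0x7BC3C2
clock 3: out=0, reg = 0xBDE1E1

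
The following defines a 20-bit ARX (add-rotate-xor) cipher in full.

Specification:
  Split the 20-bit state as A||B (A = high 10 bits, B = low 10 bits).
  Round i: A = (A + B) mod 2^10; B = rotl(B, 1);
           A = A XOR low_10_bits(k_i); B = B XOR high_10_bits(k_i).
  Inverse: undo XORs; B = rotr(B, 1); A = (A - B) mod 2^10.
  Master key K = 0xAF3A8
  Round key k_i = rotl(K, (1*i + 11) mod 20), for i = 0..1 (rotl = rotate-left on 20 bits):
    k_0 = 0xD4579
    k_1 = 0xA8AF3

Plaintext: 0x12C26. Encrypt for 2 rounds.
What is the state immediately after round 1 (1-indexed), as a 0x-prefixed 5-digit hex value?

0x4231D

s_0 = plaintext = 0x12C26
s_1 = Round(s_0, k_0) = 0x4231D
s_2 = Round(s_1, k_1) = 0xB5899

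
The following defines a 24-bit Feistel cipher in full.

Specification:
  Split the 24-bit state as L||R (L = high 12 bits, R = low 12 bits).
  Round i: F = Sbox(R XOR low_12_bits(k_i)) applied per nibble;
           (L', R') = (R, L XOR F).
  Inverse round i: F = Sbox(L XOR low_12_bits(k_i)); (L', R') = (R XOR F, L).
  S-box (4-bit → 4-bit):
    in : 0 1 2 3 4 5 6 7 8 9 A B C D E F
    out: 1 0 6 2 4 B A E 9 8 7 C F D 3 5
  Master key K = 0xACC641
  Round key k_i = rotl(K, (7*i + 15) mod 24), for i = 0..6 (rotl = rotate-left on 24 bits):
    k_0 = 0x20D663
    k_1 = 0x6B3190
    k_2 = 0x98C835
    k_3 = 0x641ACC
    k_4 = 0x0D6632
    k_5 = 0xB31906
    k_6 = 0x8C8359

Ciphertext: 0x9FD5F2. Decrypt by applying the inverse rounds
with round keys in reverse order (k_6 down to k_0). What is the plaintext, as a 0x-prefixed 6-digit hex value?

0x4AA8FF

s_0 = ciphertext = 0x9FD5F2
s_1 = InvRound(s_0, k_6) = 0x2869FD
s_2 = InvRound(s_1, k_5) = 0x56C286
s_3 = InvRound(s_2, k_4) = 0x03556C
s_4 = InvRound(s_3, k_3) = 0x234035
s_5 = InvRound(s_4, k_2) = 0x725234
s_6 = InvRound(s_5, k_1) = 0x8FF725
s_7 = InvRound(s_6, k_0) = 0x4AA8FF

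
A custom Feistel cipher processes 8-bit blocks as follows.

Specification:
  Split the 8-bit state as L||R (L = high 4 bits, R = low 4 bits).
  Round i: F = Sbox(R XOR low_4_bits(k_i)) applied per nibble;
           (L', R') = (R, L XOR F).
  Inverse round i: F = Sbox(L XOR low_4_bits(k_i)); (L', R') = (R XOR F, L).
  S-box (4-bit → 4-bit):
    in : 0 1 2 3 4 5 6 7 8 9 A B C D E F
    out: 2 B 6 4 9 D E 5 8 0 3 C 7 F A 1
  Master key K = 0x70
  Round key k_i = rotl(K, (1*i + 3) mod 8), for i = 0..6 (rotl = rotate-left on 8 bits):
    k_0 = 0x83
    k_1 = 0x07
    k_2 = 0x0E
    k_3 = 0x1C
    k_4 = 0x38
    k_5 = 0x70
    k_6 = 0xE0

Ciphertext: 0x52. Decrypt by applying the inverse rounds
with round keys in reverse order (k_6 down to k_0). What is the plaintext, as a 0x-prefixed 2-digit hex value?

s_0 = ciphertext = 0x52
s_1 = InvRound(s_0, k_6) = 0xF5
s_2 = InvRound(s_1, k_5) = 0x4F
s_3 = InvRound(s_2, k_4) = 0x84
s_4 = InvRound(s_3, k_3) = 0xD8
s_5 = InvRound(s_4, k_2) = 0xCD
s_6 = InvRound(s_5, k_1) = 0x1C
s_7 = InvRound(s_6, k_0) = 0xA1

0xA1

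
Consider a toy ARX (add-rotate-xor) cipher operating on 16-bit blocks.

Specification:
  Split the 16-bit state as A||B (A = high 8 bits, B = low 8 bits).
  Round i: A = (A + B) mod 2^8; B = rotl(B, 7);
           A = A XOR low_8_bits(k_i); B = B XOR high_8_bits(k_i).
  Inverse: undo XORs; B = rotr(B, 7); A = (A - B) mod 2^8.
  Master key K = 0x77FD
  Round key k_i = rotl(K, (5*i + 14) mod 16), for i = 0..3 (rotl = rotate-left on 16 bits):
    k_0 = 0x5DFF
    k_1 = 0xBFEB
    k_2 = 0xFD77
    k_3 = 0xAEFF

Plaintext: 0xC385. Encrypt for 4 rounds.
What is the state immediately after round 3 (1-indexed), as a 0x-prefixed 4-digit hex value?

s_0 = plaintext = 0xC385
s_1 = Round(s_0, k_0) = 0xB79F
s_2 = Round(s_1, k_1) = 0xBD70
s_3 = Round(s_2, k_2) = 0x5AC5
s_4 = Round(s_3, k_3) = 0xE04C

0x5AC5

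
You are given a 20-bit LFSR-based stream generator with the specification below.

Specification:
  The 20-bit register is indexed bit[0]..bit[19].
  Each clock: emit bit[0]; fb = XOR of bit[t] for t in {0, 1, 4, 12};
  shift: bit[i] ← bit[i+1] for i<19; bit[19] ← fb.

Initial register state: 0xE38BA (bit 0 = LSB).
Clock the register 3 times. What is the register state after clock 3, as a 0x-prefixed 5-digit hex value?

0xFC717

reg_0 = 0xE38BA
clock 1: out=0, reg = 0xF1C5D
clock 2: out=1, reg = 0xF8E2E
clock 3: out=0, reg = 0xFC717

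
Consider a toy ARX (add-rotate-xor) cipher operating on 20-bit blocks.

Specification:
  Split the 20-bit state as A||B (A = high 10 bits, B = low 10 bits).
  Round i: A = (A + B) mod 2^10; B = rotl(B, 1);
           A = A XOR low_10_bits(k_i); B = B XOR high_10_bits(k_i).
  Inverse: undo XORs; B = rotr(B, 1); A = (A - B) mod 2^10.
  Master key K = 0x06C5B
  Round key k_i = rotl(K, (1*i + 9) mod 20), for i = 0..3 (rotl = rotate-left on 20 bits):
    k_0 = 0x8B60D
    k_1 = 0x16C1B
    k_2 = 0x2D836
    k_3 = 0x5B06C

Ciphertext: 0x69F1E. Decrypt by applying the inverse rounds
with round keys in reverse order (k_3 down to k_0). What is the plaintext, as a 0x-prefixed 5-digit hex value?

0xB13B1

s_0 = ciphertext = 0x69F1E
s_1 = InvRound(s_0, k_3) = 0x24939
s_2 = InvRound(s_1, k_2) = 0x776C7
s_3 = InvRound(s_2, k_1) = 0x1E14E
s_4 = InvRound(s_3, k_0) = 0xB13B1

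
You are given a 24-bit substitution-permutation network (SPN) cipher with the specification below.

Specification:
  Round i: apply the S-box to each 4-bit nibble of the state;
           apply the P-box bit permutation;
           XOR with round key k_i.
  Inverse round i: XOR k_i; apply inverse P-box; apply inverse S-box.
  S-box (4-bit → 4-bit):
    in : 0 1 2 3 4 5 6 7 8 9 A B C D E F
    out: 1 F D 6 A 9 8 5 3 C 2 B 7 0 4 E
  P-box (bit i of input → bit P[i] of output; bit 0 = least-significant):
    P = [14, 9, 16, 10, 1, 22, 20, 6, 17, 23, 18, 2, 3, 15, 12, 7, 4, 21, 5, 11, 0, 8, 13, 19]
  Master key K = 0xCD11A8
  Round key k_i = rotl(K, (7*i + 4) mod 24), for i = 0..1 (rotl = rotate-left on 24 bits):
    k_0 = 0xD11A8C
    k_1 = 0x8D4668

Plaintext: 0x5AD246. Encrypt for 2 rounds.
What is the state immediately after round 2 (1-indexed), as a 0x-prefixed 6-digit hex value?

s_0 = plaintext = 0x5AD246
s_1 = Round(s_0, k_0) = 0xBF1EC9
s_2 = Round(s_1, k_1) = 0xF0DBC3

0xF0DBC3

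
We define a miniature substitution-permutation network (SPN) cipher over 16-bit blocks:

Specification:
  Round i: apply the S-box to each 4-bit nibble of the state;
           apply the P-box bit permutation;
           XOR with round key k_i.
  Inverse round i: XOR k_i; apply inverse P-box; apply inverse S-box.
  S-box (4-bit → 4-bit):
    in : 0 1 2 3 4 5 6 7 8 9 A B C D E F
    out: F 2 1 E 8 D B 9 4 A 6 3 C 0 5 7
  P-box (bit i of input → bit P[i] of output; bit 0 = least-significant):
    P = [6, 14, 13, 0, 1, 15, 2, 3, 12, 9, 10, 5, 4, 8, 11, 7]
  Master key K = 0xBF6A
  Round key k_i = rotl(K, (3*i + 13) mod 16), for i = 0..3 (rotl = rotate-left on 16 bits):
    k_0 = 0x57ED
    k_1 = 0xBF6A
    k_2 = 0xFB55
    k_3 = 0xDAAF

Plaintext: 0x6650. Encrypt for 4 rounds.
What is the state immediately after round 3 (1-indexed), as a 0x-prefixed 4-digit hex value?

s_0 = plaintext = 0x6650
s_1 = Round(s_0, k_0) = 0x2412
s_2 = Round(s_1, k_1) = 0x3F1A
s_3 = Round(s_2, k_2) = 0x04D5
s_4 = Round(s_3, k_3) = 0xF35E

0x04D5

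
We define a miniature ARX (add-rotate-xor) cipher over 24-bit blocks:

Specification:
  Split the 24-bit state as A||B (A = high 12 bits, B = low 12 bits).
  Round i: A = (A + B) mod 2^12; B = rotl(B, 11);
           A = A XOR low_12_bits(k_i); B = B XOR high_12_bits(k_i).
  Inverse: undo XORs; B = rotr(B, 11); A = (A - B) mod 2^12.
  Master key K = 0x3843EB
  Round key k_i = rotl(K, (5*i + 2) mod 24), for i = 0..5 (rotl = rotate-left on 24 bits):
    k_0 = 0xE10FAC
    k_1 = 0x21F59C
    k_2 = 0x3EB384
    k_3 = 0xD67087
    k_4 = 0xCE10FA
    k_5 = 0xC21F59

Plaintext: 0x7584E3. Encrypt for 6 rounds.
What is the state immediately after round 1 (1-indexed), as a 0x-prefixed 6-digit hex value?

0x397461

s_0 = plaintext = 0x7584E3
s_1 = Round(s_0, k_0) = 0x397461
s_2 = Round(s_1, k_1) = 0x26482F
s_3 = Round(s_2, k_2) = 0x917FFC
s_4 = Round(s_3, k_3) = 0x994A99
s_5 = Round(s_4, k_4) = 0x4D71AD
s_6 = Round(s_5, k_5) = 0x9DD4F7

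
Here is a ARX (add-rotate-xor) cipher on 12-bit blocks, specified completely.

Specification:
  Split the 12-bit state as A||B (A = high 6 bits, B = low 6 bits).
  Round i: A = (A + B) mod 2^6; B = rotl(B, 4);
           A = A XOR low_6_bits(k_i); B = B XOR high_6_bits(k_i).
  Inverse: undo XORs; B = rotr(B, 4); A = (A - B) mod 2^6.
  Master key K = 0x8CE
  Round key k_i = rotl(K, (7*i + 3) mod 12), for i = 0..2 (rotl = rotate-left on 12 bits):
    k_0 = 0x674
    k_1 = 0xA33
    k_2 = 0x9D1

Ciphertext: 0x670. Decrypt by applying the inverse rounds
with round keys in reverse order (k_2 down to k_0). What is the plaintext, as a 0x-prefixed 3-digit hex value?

0xF78

s_0 = ciphertext = 0x670
s_1 = InvRound(s_0, k_2) = 0xADD
s_2 = InvRound(s_1, k_1) = 0x057
s_3 = InvRound(s_2, k_0) = 0xF78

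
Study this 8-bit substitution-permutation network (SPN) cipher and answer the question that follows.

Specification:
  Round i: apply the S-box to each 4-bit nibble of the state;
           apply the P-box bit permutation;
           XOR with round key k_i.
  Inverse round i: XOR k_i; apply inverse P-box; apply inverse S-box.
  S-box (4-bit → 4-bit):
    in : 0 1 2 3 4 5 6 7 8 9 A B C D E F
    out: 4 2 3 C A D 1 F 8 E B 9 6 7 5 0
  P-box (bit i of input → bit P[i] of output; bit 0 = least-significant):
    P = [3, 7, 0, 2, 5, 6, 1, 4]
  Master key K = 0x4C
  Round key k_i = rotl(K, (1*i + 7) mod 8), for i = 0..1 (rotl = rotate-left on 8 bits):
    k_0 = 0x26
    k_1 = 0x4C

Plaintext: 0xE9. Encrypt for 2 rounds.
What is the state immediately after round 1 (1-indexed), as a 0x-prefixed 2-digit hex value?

s_0 = plaintext = 0xE9
s_1 = Round(s_0, k_0) = 0x81
s_2 = Round(s_1, k_1) = 0xDC

0x81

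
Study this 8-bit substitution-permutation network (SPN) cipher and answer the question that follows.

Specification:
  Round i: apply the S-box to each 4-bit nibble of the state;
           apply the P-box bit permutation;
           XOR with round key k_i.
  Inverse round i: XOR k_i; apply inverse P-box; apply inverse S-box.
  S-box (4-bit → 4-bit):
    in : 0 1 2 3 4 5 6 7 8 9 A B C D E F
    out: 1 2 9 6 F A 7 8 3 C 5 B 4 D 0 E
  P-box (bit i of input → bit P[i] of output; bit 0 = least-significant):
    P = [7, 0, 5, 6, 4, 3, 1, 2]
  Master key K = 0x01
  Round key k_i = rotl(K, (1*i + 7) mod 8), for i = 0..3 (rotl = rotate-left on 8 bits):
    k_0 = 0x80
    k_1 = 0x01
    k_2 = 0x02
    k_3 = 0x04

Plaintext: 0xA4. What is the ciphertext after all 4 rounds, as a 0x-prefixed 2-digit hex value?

0x4A

s_0 = plaintext = 0xA4
s_1 = Round(s_0, k_0) = 0x73
s_2 = Round(s_1, k_1) = 0x24
s_3 = Round(s_2, k_2) = 0xF7
s_4 = Round(s_3, k_3) = 0x4A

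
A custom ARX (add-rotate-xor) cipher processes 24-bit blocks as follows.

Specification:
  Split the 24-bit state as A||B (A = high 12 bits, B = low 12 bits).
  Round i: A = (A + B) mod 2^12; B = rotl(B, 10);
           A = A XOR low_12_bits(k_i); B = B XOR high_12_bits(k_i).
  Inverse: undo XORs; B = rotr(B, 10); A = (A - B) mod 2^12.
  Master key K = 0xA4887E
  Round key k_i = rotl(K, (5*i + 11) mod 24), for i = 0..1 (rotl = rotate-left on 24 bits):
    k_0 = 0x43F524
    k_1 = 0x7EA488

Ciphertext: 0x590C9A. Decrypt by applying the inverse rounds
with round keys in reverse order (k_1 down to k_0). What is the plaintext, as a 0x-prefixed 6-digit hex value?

0xE7C7F6

s_0 = ciphertext = 0x590C9A
s_1 = InvRound(s_0, k_1) = 0x356DC2
s_2 = InvRound(s_1, k_0) = 0xE7C7F6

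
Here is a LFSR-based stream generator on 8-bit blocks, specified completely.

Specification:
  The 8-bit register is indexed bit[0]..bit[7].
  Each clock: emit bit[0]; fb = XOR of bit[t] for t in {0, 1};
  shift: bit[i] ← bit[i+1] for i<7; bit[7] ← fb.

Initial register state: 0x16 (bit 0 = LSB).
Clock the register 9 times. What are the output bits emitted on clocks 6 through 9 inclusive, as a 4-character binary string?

0001

reg_0 = 0x16
clock 1: out=0, reg = 0x8B
clock 2: out=1, reg = 0x45
clock 3: out=1, reg = 0xA2
clock 4: out=0, reg = 0xD1
clock 5: out=1, reg = 0xE8
clock 6: out=0, reg = 0x74
clock 7: out=0, reg = 0x3A
clock 8: out=0, reg = 0x9D
clock 9: out=1, reg = 0xCE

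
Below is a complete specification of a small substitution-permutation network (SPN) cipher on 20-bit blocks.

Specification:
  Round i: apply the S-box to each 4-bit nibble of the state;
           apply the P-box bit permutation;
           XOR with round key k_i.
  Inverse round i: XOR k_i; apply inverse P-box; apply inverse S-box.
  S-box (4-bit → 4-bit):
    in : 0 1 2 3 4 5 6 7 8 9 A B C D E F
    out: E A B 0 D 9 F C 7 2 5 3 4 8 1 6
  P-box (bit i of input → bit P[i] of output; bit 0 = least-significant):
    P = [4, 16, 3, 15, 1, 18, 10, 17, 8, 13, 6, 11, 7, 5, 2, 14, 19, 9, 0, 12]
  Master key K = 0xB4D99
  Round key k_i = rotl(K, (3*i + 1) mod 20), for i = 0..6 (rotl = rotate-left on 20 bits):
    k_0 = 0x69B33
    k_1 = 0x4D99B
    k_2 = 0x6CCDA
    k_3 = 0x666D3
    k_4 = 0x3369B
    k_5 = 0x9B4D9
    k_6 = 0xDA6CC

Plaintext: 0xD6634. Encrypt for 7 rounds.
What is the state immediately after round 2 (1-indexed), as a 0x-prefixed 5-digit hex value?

s_0 = plaintext = 0xD6634
s_1 = Round(s_0, k_0) = 0x662CF
s_2 = Round(s_1, k_1) = 0xDA636
s_3 = Round(s_2, k_2) = 0x77506
s_4 = Round(s_3, k_3) = 0x1BBCE
s_5 = Round(s_4, k_4) = 0x3012B
s_6 = Round(s_5, k_5) = 0xEDCEF
s_7 = Round(s_6, k_6) = 0x4E686

0xDA636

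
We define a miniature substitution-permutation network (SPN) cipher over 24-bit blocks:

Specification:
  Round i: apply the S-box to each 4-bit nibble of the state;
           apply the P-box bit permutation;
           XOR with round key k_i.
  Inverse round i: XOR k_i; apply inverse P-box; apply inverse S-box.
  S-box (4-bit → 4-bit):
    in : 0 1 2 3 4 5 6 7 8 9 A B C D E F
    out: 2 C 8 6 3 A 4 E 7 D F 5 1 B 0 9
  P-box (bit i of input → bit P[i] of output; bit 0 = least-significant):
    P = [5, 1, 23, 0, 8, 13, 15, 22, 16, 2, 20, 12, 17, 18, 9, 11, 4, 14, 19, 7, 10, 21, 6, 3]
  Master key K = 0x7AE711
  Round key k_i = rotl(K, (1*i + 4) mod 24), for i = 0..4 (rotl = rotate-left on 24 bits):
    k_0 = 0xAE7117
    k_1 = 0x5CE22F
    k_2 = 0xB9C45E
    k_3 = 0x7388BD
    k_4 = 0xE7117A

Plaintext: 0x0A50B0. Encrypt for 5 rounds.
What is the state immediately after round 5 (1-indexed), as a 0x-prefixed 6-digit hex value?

0x417644

s_0 = plaintext = 0x0A50B0
s_1 = Round(s_0, k_0) = 0x82B881
s_2 = Round(s_1, k_1) = 0xEF45EA
s_3 = Round(s_2, k_2) = 0x3FD4E9
s_4 = Round(s_3, k_3) = 0xD48048
s_5 = Round(s_4, k_4) = 0x417644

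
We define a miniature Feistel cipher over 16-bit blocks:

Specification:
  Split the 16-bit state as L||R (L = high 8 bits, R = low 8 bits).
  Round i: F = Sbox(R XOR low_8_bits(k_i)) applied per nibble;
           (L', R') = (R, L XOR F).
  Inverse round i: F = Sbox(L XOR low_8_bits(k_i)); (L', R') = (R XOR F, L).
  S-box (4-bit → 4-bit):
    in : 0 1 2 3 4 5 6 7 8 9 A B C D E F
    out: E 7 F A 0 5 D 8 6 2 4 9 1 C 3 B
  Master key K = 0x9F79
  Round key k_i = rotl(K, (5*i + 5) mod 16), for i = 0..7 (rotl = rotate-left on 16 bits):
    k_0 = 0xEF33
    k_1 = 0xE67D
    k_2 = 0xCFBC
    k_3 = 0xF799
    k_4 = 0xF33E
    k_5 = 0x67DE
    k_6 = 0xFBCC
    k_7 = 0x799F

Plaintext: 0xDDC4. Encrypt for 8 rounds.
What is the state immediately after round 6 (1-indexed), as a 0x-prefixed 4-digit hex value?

s_0 = plaintext = 0xDDC4
s_1 = Round(s_0, k_0) = 0xC465
s_2 = Round(s_1, k_1) = 0x65B2
s_3 = Round(s_2, k_2) = 0xB286
s_4 = Round(s_3, k_3) = 0x86C9
s_5 = Round(s_4, k_4) = 0xC93E
s_6 = Round(s_5, k_5) = 0x3EF7
s_7 = Round(s_6, k_6) = 0xF797
s_8 = Round(s_7, k_7) = 0x9711

0x3EF7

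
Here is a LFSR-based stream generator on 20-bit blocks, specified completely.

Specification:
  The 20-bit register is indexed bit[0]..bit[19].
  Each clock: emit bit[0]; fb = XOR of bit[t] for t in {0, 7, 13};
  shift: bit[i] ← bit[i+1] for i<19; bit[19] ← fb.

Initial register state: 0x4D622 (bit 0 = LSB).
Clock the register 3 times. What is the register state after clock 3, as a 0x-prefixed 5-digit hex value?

reg_0 = 0x4D622
clock 1: out=0, reg = 0x26B11
clock 2: out=1, reg = 0x13588
clock 3: out=0, reg = 0x09AC4

0x09AC4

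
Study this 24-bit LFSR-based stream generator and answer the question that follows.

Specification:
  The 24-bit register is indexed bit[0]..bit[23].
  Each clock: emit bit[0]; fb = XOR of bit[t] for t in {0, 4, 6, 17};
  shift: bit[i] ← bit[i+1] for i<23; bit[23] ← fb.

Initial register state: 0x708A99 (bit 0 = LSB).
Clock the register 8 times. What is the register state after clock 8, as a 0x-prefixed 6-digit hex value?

reg_0 = 0x708A99
clock 1: out=1, reg = 0x38454C
clock 2: out=0, reg = 0x9C22A6
clock 3: out=0, reg = 0x4E1153
clock 4: out=1, reg = 0x2708A9
clock 5: out=1, reg = 0x138454
clock 6: out=0, reg = 0x89C22A
clock 7: out=0, reg = 0x44E115
clock 8: out=1, reg = 0x22708A

0x22708A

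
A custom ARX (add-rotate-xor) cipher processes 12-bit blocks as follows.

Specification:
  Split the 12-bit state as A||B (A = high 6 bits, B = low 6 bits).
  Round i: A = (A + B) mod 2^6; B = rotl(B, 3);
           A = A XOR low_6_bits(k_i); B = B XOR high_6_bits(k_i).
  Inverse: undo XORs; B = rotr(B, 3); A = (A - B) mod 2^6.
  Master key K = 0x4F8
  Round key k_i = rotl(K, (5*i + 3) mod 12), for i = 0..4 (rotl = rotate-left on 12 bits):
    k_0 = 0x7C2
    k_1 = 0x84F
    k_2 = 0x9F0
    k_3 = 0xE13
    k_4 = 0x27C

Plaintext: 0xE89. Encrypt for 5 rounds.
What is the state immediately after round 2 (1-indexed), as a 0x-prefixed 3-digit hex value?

s_0 = plaintext = 0xE89
s_1 = Round(s_0, k_0) = 0x056
s_2 = Round(s_1, k_1) = 0x613
s_3 = Round(s_2, k_2) = 0x6FD
s_4 = Round(s_3, k_3) = 0x2D7
s_5 = Round(s_4, k_4) = 0x7B3

0x613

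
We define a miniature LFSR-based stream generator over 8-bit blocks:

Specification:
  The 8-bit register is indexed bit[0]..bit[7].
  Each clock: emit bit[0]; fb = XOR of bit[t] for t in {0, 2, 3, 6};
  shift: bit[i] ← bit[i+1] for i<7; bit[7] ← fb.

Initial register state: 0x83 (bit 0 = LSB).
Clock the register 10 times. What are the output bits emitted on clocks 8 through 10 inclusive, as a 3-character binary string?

reg_0 = 0x83
clock 1: out=1, reg = 0xC1
clock 2: out=1, reg = 0x60
clock 3: out=0, reg = 0xB0
clock 4: out=0, reg = 0x58
clock 5: out=0, reg = 0x2C
clock 6: out=0, reg = 0x16
clock 7: out=0, reg = 0x8B
clock 8: out=1, reg = 0x45
clock 9: out=1, reg = 0xA2
clock 10: out=0, reg = 0x51

110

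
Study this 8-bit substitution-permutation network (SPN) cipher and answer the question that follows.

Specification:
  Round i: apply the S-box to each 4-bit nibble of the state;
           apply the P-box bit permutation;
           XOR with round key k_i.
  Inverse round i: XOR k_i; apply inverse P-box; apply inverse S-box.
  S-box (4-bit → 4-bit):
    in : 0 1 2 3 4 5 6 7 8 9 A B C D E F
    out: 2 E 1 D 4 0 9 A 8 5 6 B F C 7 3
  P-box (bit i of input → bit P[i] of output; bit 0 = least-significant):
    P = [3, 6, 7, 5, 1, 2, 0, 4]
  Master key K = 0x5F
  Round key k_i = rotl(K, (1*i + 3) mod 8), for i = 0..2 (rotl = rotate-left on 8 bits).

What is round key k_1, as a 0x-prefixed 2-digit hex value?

0xF5

K = 0x5F
k_0 = rotl(K, (1*0+3) mod 8) = rotl(K, 3) = 0xFA
k_1 = rotl(K, (1*1+3) mod 8) = rotl(K, 4) = 0xF5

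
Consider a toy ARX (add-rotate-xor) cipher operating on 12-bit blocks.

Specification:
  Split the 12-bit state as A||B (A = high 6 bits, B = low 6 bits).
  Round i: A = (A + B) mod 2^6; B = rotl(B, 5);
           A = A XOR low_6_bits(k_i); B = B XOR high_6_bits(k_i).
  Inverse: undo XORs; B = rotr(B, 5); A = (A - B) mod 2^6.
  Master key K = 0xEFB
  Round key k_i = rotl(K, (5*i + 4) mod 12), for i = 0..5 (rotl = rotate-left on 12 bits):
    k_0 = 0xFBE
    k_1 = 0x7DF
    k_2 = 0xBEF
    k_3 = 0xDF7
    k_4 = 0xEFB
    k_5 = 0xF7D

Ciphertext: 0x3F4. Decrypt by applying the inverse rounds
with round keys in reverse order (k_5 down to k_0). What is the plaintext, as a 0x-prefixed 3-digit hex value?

0x774

s_0 = ciphertext = 0x3F4
s_1 = InvRound(s_0, k_5) = 0x812
s_2 = InvRound(s_1, k_4) = 0x213
s_3 = InvRound(s_2, k_3) = 0xD89
s_4 = InvRound(s_3, k_2) = 0x30D
s_5 = InvRound(s_4, k_1) = 0xBE4
s_6 = InvRound(s_5, k_0) = 0x774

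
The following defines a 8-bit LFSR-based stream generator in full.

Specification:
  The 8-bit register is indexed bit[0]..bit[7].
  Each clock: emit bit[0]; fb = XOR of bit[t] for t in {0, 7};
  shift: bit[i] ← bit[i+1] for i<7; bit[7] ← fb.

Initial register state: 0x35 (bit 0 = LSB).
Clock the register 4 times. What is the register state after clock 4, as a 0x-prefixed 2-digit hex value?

0x33

reg_0 = 0x35
clock 1: out=1, reg = 0x9A
clock 2: out=0, reg = 0xCD
clock 3: out=1, reg = 0x66
clock 4: out=0, reg = 0x33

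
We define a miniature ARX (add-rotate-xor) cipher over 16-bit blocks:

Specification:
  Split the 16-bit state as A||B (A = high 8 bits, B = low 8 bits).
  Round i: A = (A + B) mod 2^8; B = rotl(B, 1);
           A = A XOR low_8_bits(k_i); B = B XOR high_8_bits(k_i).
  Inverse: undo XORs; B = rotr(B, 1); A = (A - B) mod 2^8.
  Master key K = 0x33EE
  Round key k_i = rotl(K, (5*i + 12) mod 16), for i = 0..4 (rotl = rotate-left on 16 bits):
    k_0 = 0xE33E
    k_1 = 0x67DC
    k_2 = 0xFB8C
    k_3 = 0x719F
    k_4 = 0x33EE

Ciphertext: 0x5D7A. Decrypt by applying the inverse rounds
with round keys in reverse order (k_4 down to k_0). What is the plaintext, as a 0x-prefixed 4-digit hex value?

0xAF0A

s_0 = ciphertext = 0x5D7A
s_1 = InvRound(s_0, k_4) = 0x0FA4
s_2 = InvRound(s_1, k_3) = 0xA6EA
s_3 = InvRound(s_2, k_2) = 0xA288
s_4 = InvRound(s_3, k_1) = 0x87F7
s_5 = InvRound(s_4, k_0) = 0xAF0A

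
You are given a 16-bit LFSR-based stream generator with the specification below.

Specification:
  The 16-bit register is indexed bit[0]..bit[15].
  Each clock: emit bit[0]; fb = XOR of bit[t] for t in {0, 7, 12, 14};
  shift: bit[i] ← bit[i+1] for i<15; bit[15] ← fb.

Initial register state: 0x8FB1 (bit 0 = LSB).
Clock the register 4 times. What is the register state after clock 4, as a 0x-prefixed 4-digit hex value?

reg_0 = 0x8FB1
clock 1: out=1, reg = 0x47D8
clock 2: out=0, reg = 0x23EC
clock 3: out=0, reg = 0x91F6
clock 4: out=0, reg = 0x48FB

0x48FB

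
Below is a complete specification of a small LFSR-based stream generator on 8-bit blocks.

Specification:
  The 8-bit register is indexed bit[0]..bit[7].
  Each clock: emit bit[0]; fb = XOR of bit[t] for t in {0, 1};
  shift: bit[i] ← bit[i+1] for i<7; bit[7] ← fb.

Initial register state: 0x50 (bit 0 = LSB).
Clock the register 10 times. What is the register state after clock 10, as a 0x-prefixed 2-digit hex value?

reg_0 = 0x50
clock 1: out=0, reg = 0x28
clock 2: out=0, reg = 0x14
clock 3: out=0, reg = 0x0A
clock 4: out=0, reg = 0x85
clock 5: out=1, reg = 0xC2
clock 6: out=0, reg = 0xE1
clock 7: out=1, reg = 0xF0
clock 8: out=0, reg = 0x78
clock 9: out=0, reg = 0x3C
clock 10: out=0, reg = 0x1E

0x1E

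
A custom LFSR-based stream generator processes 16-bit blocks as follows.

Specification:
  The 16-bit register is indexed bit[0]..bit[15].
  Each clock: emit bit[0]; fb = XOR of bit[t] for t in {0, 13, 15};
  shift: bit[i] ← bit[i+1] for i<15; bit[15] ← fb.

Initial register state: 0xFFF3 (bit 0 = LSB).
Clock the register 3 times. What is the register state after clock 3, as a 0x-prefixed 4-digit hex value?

reg_0 = 0xFFF3
clock 1: out=1, reg = 0xFFF9
clock 2: out=1, reg = 0xFFFC
clock 3: out=0, reg = 0x7FFE

0x7FFE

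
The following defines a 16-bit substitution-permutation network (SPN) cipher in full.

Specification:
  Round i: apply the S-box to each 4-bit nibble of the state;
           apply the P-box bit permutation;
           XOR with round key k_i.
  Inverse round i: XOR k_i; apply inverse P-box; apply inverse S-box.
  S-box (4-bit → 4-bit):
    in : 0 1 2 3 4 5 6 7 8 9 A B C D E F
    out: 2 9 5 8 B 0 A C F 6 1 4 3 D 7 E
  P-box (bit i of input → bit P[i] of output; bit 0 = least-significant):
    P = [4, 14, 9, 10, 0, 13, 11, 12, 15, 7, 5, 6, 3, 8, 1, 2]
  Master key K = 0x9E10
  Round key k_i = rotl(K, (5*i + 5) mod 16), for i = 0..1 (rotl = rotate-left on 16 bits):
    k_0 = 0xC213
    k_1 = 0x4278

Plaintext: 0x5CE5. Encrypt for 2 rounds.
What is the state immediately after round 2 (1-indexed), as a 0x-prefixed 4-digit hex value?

s_0 = plaintext = 0x5CE5
s_1 = Round(s_0, k_0) = 0x6A92
s_2 = Round(s_1, k_1) = 0xE96C

0xE96C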